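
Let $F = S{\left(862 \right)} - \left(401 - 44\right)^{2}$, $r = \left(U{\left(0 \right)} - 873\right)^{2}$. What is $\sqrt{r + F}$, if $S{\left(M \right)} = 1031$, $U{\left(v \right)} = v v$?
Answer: $\sqrt{635711} \approx 797.31$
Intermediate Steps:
$U{\left(v \right)} = v^{2}$
$r = 762129$ ($r = \left(0^{2} - 873\right)^{2} = \left(0 - 873\right)^{2} = \left(-873\right)^{2} = 762129$)
$F = -126418$ ($F = 1031 - \left(401 - 44\right)^{2} = 1031 - 357^{2} = 1031 - 127449 = -126418$)
$\sqrt{r + F} = \sqrt{762129 - 126418} = \sqrt{635711}$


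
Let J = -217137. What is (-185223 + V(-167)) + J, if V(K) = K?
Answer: -402527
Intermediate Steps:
(-185223 + V(-167)) + J = (-185223 - 167) - 217137 = -185390 - 217137 = -402527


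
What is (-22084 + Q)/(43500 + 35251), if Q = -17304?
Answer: -39388/78751 ≈ -0.50016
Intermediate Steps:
(-22084 + Q)/(43500 + 35251) = (-22084 - 17304)/(43500 + 35251) = -39388/78751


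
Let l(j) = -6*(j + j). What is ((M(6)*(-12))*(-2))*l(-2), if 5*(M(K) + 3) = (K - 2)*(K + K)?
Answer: 19008/5 ≈ 3801.6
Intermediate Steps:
M(K) = -3 + 2*K*(-2 + K)/5 (M(K) = -3 + ((K - 2)*(K + K))/5 = -3 + ((-2 + K)*(2*K))/5 = -3 + (2*K*(-2 + K))/5 = -3 + 2*K*(-2 + K)/5)
l(j) = -12*j
((M(6)*(-12))*(-2))*l(-2) = (((-3 - 4/5*6 + (2/5)*6**2)*(-12))*(-2))*(-12*(-2)) = (((-3 - 24/5 + (2/5)*36)*(-12))*(-2))*24 = (((-3 - 24/5 + 72/5)*(-12))*(-2))*24 = (((33/5)*(-12))*(-2))*24 = -396/5*(-2)*24 = (792/5)*24 = 19008/5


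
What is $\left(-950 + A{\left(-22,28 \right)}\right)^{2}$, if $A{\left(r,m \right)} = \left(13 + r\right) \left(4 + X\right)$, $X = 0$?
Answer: $972196$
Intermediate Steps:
$A{\left(r,m \right)} = 52 + 4 r$ ($A{\left(r,m \right)} = \left(13 + r\right) \left(4 + 0\right) = \left(13 + r\right) 4 = 52 + 4 r$)
$\left(-950 + A{\left(-22,28 \right)}\right)^{2} = \left(-950 + \left(52 + 4 \left(-22\right)\right)\right)^{2} = \left(-950 + \left(52 - 88\right)\right)^{2} = \left(-950 - 36\right)^{2} = \left(-986\right)^{2} = 972196$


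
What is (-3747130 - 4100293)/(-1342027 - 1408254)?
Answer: 7847423/2750281 ≈ 2.8533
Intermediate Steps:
(-3747130 - 4100293)/(-1342027 - 1408254) = -7847423/(-2750281) = -7847423*(-1/2750281) = 7847423/2750281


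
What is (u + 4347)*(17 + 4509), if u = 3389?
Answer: 35013136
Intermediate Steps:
(u + 4347)*(17 + 4509) = (3389 + 4347)*(17 + 4509) = 7736*4526 = 35013136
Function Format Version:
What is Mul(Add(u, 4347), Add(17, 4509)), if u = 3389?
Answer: 35013136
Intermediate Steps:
Mul(Add(u, 4347), Add(17, 4509)) = Mul(Add(3389, 4347), Add(17, 4509)) = Mul(7736, 4526) = 35013136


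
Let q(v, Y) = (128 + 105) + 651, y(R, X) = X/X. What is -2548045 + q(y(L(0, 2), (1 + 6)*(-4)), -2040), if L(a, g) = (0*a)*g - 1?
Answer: -2547161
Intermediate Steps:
L(a, g) = -1 (L(a, g) = 0*g - 1 = 0 - 1 = -1)
y(R, X) = 1
q(v, Y) = 884 (q(v, Y) = 233 + 651 = 884)
-2548045 + q(y(L(0, 2), (1 + 6)*(-4)), -2040) = -2548045 + 884 = -2547161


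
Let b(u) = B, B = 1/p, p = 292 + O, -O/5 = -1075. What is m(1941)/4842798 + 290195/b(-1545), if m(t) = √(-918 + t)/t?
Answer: 1644535065 + √1023/9399870918 ≈ 1.6445e+9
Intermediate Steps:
O = 5375 (O = -5*(-1075) = 5375)
p = 5667 (p = 292 + 5375 = 5667)
B = 1/5667 ≈ 0.00017646
m(t) = √(-918 + t)/t
b(u) = 1/5667
m(1941)/4842798 + 290195/b(-1545) = (√(-918 + 1941)/1941)/4842798 + 290195/(1/5667) = (√1023/1941)*(1/4842798) + 290195*5667 = √1023/9399870918 + 1644535065 = 1644535065 + √1023/9399870918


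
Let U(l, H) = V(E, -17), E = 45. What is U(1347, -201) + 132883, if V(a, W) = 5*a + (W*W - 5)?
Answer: 133392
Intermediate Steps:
V(a, W) = -5 + W**2 + 5*a (V(a, W) = 5*a + (W**2 - 5) = 5*a + (-5 + W**2) = -5 + W**2 + 5*a)
U(l, H) = 509 (U(l, H) = -5 + (-17)**2 + 5*45 = -5 + 289 + 225 = 509)
U(1347, -201) + 132883 = 509 + 132883 = 133392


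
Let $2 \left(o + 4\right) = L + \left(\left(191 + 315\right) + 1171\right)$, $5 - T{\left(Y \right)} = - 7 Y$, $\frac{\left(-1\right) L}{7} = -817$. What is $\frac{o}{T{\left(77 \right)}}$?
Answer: $\frac{1847}{272} \approx 6.7904$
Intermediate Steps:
$L = 5719$ ($L = \left(-7\right) \left(-817\right) = 5719$)
$T{\left(Y \right)} = 5 + 7 Y$ ($T{\left(Y \right)} = 5 - - 7 Y = 5 + 7 Y$)
$o = 3694$ ($o = -4 + \frac{5719 + \left(\left(191 + 315\right) + 1171\right)}{2} = -4 + \frac{5719 + \left(506 + 1171\right)}{2} = -4 + \frac{5719 + 1677}{2} = -4 + \frac{1}{2} \cdot 7396 = -4 + 3698 = 3694$)
$\frac{o}{T{\left(77 \right)}} = \frac{3694}{5 + 7 \cdot 77} = \frac{3694}{5 + 539} = \frac{3694}{544} = 3694 \cdot \frac{1}{544} = \frac{1847}{272}$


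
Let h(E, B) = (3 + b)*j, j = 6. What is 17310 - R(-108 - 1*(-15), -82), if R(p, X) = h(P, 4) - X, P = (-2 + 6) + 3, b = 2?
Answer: 17198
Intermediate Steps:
P = 7 (P = 4 + 3 = 7)
h(E, B) = 30 (h(E, B) = (3 + 2)*6 = 5*6 = 30)
R(p, X) = 30 - X
17310 - R(-108 - 1*(-15), -82) = 17310 - (30 - 1*(-82)) = 17310 - (30 + 82) = 17310 - 1*112 = 17310 - 112 = 17198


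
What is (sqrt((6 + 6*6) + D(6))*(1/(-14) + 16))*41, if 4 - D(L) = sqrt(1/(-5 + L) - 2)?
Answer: 9143*sqrt(46 - I)/14 ≈ 4429.6 - 48.142*I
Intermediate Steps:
D(L) = 4 - sqrt(-2 + 1/(-5 + L)) (D(L) = 4 - sqrt(1/(-5 + L) - 2) = 4 - sqrt(-2 + 1/(-5 + L)))
(sqrt((6 + 6*6) + D(6))*(1/(-14) + 16))*41 = (sqrt((6 + 6*6) + (4 - sqrt(-(-11 + 2*6)/(-5 + 6))))*(1/(-14) + 16))*41 = (sqrt((6 + 36) + (4 - sqrt(-1*(-11 + 12)/1)))*(-1/14 + 16))*41 = (sqrt(42 + (4 - sqrt(-1*1*1)))*(223/14))*41 = (sqrt(42 + (4 - sqrt(-1)))*(223/14))*41 = (sqrt(42 + (4 - I))*(223/14))*41 = (sqrt(46 - I)*(223/14))*41 = (223*sqrt(46 - I)/14)*41 = 9143*sqrt(46 - I)/14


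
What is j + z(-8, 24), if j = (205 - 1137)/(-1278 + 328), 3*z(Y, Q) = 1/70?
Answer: 19667/19950 ≈ 0.98581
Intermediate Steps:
z(Y, Q) = 1/210 (z(Y, Q) = (⅓)/70 = (⅓)*(1/70) = 1/210)
j = 466/475 (j = -932/(-950) = -932*(-1/950) = 466/475 ≈ 0.98105)
j + z(-8, 24) = 466/475 + 1/210 = 19667/19950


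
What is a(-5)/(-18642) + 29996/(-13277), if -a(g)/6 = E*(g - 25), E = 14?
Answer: -98773912/41251639 ≈ -2.3944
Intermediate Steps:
a(g) = 2100 - 84*g (a(g) = -84*(g - 25) = -84*(-25 + g) = -6*(-350 + 14*g) = 2100 - 84*g)
a(-5)/(-18642) + 29996/(-13277) = (2100 - 84*(-5))/(-18642) + 29996/(-13277) = (2100 + 420)*(-1/18642) + 29996*(-1/13277) = 2520*(-1/18642) - 29996/13277 = -420/3107 - 29996/13277 = -98773912/41251639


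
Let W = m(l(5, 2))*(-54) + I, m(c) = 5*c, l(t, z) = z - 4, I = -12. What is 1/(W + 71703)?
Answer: 1/72231 ≈ 1.3844e-5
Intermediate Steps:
l(t, z) = -4 + z
W = 528 (W = (5*(-4 + 2))*(-54) - 12 = (5*(-2))*(-54) - 12 = -10*(-54) - 12 = 540 - 12 = 528)
1/(W + 71703) = 1/(528 + 71703) = 1/72231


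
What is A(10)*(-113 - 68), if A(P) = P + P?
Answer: -3620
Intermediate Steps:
A(P) = 2*P
A(10)*(-113 - 68) = (2*10)*(-113 - 68) = 20*(-181) = -3620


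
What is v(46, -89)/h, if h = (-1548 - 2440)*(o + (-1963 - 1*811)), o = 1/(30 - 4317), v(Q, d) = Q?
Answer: 98601/23712925166 ≈ 4.1581e-6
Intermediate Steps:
o = -1/4287 (o = 1/(-4287) = -1/4287 ≈ -0.00023326)
h = 47425850332/4287 (h = (-1548 - 2440)*(-1/4287 + (-1963 - 1*811)) = -3988*(-1/4287 + (-1963 - 811)) = -3988*(-1/4287 - 2774) = -3988*(-11892139/4287) = 47425850332/4287 ≈ 1.1063e+7)
v(46, -89)/h = 46/(47425850332/4287) = 46*(4287/47425850332) = 98601/23712925166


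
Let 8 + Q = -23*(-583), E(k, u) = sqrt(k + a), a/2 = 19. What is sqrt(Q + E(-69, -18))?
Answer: sqrt(13401 + I*sqrt(31)) ≈ 115.76 + 0.024*I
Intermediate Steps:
a = 38 (a = 2*19 = 38)
E(k, u) = sqrt(38 + k) (E(k, u) = sqrt(k + 38) = sqrt(38 + k))
Q = 13401 (Q = -8 - 23*(-583) = -8 + 13409 = 13401)
sqrt(Q + E(-69, -18)) = sqrt(13401 + sqrt(38 - 69)) = sqrt(13401 + sqrt(-31)) = sqrt(13401 + I*sqrt(31))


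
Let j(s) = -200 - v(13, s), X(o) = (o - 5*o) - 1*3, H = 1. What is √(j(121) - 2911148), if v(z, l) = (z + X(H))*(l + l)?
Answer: 20*I*√7282 ≈ 1706.7*I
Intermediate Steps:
X(o) = -3 - 4*o (X(o) = -4*o - 3 = -3 - 4*o)
v(z, l) = 2*l*(-7 + z) (v(z, l) = (z + (-3 - 4*1))*(l + l) = (z + (-3 - 4))*(2*l) = (z - 7)*(2*l) = (-7 + z)*(2*l) = 2*l*(-7 + z))
j(s) = -200 - 12*s (j(s) = -200 - 2*s*(-7 + 13) = -200 - 2*s*6 = -200 - 12*s)
√(j(121) - 2911148) = √((-200 - 12*121) - 2911148) = √((-200 - 1452) - 2911148) = √(-1652 - 2911148) = √(-2912800) = 20*I*√7282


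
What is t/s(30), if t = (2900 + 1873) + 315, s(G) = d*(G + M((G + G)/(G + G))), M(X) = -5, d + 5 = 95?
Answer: 848/375 ≈ 2.2613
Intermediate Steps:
d = 90 (d = -5 + 95 = 90)
s(G) = -450 + 90*G (s(G) = 90*(G - 5) = 90*(-5 + G) = -450 + 90*G)
t = 5088 (t = 4773 + 315 = 5088)
t/s(30) = 5088/(-450 + 90*30) = 5088/(-450 + 2700) = 5088/2250 = 5088*(1/2250) = 848/375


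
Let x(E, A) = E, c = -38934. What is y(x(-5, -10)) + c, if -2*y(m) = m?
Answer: -77863/2 ≈ -38932.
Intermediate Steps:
y(m) = -m/2
y(x(-5, -10)) + c = -1/2*(-5) - 38934 = 5/2 - 38934 = -77863/2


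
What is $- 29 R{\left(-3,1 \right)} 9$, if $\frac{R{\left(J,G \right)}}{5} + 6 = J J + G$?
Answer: $-5220$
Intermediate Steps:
$R{\left(J,G \right)} = -30 + 5 G + 5 J^{2}$ ($R{\left(J,G \right)} = -30 + 5 \left(J J + G\right) = -30 + 5 \left(J^{2} + G\right) = -30 + 5 \left(G + J^{2}\right) = -30 + \left(5 G + 5 J^{2}\right) = -30 + 5 G + 5 J^{2}$)
$- 29 R{\left(-3,1 \right)} 9 = - 29 \left(-30 + 5 \cdot 1 + 5 \left(-3\right)^{2}\right) 9 = - 29 \left(-30 + 5 + 5 \cdot 9\right) 9 = - 29 \left(-30 + 5 + 45\right) 9 = \left(-29\right) 20 \cdot 9 = \left(-580\right) 9 = -5220$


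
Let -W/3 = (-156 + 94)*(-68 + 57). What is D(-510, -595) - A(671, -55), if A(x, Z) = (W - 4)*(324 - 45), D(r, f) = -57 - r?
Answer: 572403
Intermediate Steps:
W = -2046 (W = -3*(-156 + 94)*(-68 + 57) = -(-186)*(-11) = -3*682 = -2046)
A(x, Z) = -571950 (A(x, Z) = (-2046 - 4)*(324 - 45) = -2050*279 = -571950)
D(-510, -595) - A(671, -55) = (-57 - 1*(-510)) - 1*(-571950) = (-57 + 510) + 571950 = 453 + 571950 = 572403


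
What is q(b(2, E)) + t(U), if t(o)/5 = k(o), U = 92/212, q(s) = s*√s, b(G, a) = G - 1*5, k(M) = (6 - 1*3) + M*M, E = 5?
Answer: 44780/2809 - 3*I*√3 ≈ 15.942 - 5.1962*I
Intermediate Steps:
k(M) = 3 + M² (k(M) = (6 - 3) + M² = 3 + M²)
b(G, a) = -5 + G (b(G, a) = G - 5 = -5 + G)
q(s) = s^(3/2)
U = 23/53 (U = 92*(1/212) = 23/53 ≈ 0.43396)
t(o) = 15 + 5*o² (t(o) = 5*(3 + o²) = 15 + 5*o²)
q(b(2, E)) + t(U) = (-5 + 2)^(3/2) + (15 + 5*(23/53)²) = (-3)^(3/2) + (15 + 5*(529/2809)) = -3*I*√3 + (15 + 2645/2809) = -3*I*√3 + 44780/2809 = 44780/2809 - 3*I*√3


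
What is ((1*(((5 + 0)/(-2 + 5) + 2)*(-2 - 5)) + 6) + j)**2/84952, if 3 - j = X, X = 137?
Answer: 212521/764568 ≈ 0.27796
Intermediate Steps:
j = -134 (j = 3 - 1*137 = 3 - 137 = -134)
((1*(((5 + 0)/(-2 + 5) + 2)*(-2 - 5)) + 6) + j)**2/84952 = ((1*(((5 + 0)/(-2 + 5) + 2)*(-2 - 5)) + 6) - 134)**2/84952 = ((1*((5/3 + 2)*(-7)) + 6) - 134)**2*(1/84952) = ((1*((11/3)*(-7)) + 6) - 134)**2*(1/84952) = ((1*(-77/3) + 6) - 134)**2*(1/84952) = ((-77/3 + 6) - 134)**2*(1/84952) = (-59/3 - 134)**2*(1/84952) = (-461/3)**2*(1/84952) = (212521/9)*(1/84952) = 212521/764568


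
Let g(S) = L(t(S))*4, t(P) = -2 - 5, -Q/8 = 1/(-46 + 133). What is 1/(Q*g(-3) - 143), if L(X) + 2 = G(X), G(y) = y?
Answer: -29/4051 ≈ -0.0071587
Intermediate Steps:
Q = -8/87 (Q = -8/(-46 + 133) = -8/87 ≈ -0.091954)
t(P) = -7
L(X) = -2 + X
g(S) = -36 (g(S) = (-2 - 7)*4 = -9*4 = -36)
1/(Q*g(-3) - 143) = 1/(-8/87*(-36) - 143) = 1/(96/29 - 143) = 1/(-4051/29) = -29/4051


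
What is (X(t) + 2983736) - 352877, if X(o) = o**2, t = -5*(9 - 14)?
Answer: 2631484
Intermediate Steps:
t = 25 (t = -5*(-5) = 25)
(X(t) + 2983736) - 352877 = (25**2 + 2983736) - 352877 = (625 + 2983736) - 352877 = 2984361 - 352877 = 2631484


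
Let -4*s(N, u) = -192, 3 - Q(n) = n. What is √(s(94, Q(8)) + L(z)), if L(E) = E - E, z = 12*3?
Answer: 4*√3 ≈ 6.9282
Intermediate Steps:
z = 36
Q(n) = 3 - n
s(N, u) = 48 (s(N, u) = -¼*(-192) = 48)
L(E) = 0
√(s(94, Q(8)) + L(z)) = √(48 + 0) = √48 = 4*√3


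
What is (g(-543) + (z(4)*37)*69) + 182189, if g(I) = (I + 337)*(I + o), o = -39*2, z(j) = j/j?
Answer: 312668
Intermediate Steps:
z(j) = 1
o = -78
g(I) = (-78 + I)*(337 + I) (g(I) = (I + 337)*(I - 78) = (337 + I)*(-78 + I) = (-78 + I)*(337 + I))
(g(-543) + (z(4)*37)*69) + 182189 = ((-26286 + (-543)**2 + 259*(-543)) + (1*37)*69) + 182189 = ((-26286 + 294849 - 140637) + 37*69) + 182189 = (127926 + 2553) + 182189 = 130479 + 182189 = 312668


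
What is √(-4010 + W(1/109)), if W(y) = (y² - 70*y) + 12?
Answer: 11*I*√392627/109 ≈ 63.235*I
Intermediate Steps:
W(y) = 12 + y² - 70*y
√(-4010 + W(1/109)) = √(-4010 + (12 + (1/109)² - 70/109)) = √(-4010 + (12 + (1/109)² - 70*1/109)) = √(-4010 + (12 + 1/11881 - 70/109)) = √(-4010 + 134943/11881) = √(-47507867/11881) = 11*I*√392627/109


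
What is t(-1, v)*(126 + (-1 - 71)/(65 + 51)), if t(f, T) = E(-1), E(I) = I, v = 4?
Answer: -3636/29 ≈ -125.38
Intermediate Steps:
t(f, T) = -1
t(-1, v)*(126 + (-1 - 71)/(65 + 51)) = -(126 + (-1 - 71)/(65 + 51)) = -(126 - 72/116) = -(126 - 72*1/116) = -(126 - 18/29) = -1*3636/29 = -3636/29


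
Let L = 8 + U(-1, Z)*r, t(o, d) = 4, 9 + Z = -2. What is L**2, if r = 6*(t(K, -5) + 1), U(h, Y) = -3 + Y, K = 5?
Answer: 169744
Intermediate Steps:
Z = -11 (Z = -9 - 2 = -11)
r = 30 (r = 6*(4 + 1) = 6*5 = 30)
L = -412 (L = 8 + (-3 - 11)*30 = 8 - 14*30 = 8 - 420 = -412)
L**2 = (-412)**2 = 169744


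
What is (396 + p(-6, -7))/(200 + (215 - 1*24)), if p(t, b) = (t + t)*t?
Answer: 468/391 ≈ 1.1969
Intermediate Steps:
p(t, b) = 2*t**2 (p(t, b) = (2*t)*t = 2*t**2)
(396 + p(-6, -7))/(200 + (215 - 1*24)) = (396 + 2*(-6)**2)/(200 + (215 - 1*24)) = (396 + 2*36)/(200 + (215 - 24)) = (396 + 72)/(200 + 191) = 468/391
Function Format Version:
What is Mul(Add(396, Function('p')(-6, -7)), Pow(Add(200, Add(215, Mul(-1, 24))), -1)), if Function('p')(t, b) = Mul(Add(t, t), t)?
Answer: Rational(468, 391) ≈ 1.1969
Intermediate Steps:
Function('p')(t, b) = Mul(2, Pow(t, 2)) (Function('p')(t, b) = Mul(Mul(2, t), t) = Mul(2, Pow(t, 2)))
Mul(Add(396, Function('p')(-6, -7)), Pow(Add(200, Add(215, Mul(-1, 24))), -1)) = Mul(Add(396, Mul(2, Pow(-6, 2))), Pow(Add(200, Add(215, Mul(-1, 24))), -1)) = Mul(Add(396, Mul(2, 36)), Pow(Add(200, Add(215, -24)), -1)) = Mul(Add(396, 72), Pow(Add(200, 191), -1)) = Mul(468, Pow(391, -1)) = Mul(468, Rational(1, 391)) = Rational(468, 391)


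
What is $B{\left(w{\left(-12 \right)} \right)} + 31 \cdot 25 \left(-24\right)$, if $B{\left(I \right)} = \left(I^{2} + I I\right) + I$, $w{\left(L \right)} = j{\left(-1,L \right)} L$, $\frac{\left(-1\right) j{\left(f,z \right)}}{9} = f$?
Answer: $4620$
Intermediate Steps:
$j{\left(f,z \right)} = - 9 f$
$w{\left(L \right)} = 9 L$ ($w{\left(L \right)} = \left(-9\right) \left(-1\right) L = 9 L$)
$B{\left(I \right)} = I + 2 I^{2}$ ($B{\left(I \right)} = \left(I^{2} + I^{2}\right) + I = 2 I^{2} + I = I + 2 I^{2}$)
$B{\left(w{\left(-12 \right)} \right)} + 31 \cdot 25 \left(-24\right) = 9 \left(-12\right) \left(1 + 2 \cdot 9 \left(-12\right)\right) + 31 \cdot 25 \left(-24\right) = - 108 \left(1 + 2 \left(-108\right)\right) + 775 \left(-24\right) = - 108 \left(1 - 216\right) - 18600 = \left(-108\right) \left(-215\right) - 18600 = 23220 - 18600 = 4620$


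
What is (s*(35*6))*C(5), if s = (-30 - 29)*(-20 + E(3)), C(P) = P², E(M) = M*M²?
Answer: -2168250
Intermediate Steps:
E(M) = M³
s = -413 (s = (-30 - 29)*(-20 + 3³) = -59*(-20 + 27) = -59*7 = -413)
(s*(35*6))*C(5) = -14455*6*5² = -413*210*25 = -86730*25 = -2168250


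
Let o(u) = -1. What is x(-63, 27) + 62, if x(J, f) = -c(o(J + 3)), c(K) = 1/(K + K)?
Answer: 125/2 ≈ 62.500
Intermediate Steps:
c(K) = 1/(2*K)
x(J, f) = 1/2 (x(J, f) = -1/(2*(-1)) = -(-1)/2 = -1*(-1/2) = 1/2)
x(-63, 27) + 62 = 1/2 + 62 = 125/2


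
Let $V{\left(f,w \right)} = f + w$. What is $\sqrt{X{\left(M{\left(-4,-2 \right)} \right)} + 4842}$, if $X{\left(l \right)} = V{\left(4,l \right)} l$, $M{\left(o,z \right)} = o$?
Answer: $3 \sqrt{538} \approx 69.584$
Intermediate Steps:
$X{\left(l \right)} = l \left(4 + l\right)$ ($X{\left(l \right)} = \left(4 + l\right) l = l \left(4 + l\right)$)
$\sqrt{X{\left(M{\left(-4,-2 \right)} \right)} + 4842} = \sqrt{- 4 \left(4 - 4\right) + 4842} = \sqrt{\left(-4\right) 0 + 4842} = \sqrt{0 + 4842} = \sqrt{4842} = 3 \sqrt{538}$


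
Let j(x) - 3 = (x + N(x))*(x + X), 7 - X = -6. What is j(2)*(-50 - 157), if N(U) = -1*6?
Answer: 11799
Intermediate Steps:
X = 13 (X = 7 - 1*(-6) = 7 + 6 = 13)
N(U) = -6
j(x) = 3 + (-6 + x)*(13 + x) (j(x) = 3 + (x - 6)*(x + 13) = 3 + (-6 + x)*(13 + x))
j(2)*(-50 - 157) = (-75 + 2² + 7*2)*(-50 - 157) = (-75 + 4 + 14)*(-207) = -57*(-207) = 11799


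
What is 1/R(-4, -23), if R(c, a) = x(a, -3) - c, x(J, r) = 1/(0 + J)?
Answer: 23/91 ≈ 0.25275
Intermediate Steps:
x(J, r) = 1/J
R(c, a) = 1/a - c
1/R(-4, -23) = 1/(1/(-23) - 1*(-4)) = 1/(-1/23 + 4) = 1/(91/23) = 23/91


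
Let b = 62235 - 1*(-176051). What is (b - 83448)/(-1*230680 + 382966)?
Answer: 77419/76143 ≈ 1.0168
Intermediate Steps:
b = 238286 (b = 62235 + 176051 = 238286)
(b - 83448)/(-1*230680 + 382966) = (238286 - 83448)/(-1*230680 + 382966) = 154838/(-230680 + 382966) = 154838/152286 = 154838*(1/152286) = 77419/76143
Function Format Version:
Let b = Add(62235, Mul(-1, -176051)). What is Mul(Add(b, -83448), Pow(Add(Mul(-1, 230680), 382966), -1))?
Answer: Rational(77419, 76143) ≈ 1.0168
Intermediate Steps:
b = 238286 (b = Add(62235, 176051) = 238286)
Mul(Add(b, -83448), Pow(Add(Mul(-1, 230680), 382966), -1)) = Mul(Add(238286, -83448), Pow(Add(Mul(-1, 230680), 382966), -1)) = Mul(154838, Pow(Add(-230680, 382966), -1)) = Mul(154838, Pow(152286, -1)) = Mul(154838, Rational(1, 152286)) = Rational(77419, 76143)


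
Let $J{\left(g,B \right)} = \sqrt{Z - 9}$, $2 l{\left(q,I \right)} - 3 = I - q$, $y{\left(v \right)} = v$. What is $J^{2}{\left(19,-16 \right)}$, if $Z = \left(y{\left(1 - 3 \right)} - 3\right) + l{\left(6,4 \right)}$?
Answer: $- \frac{27}{2} \approx -13.5$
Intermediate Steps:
$l{\left(q,I \right)} = \frac{3}{2} + \frac{I}{2} - \frac{q}{2}$ ($l{\left(q,I \right)} = \frac{3}{2} + \frac{I - q}{2} = \frac{3}{2} + \left(\frac{I}{2} - \frac{q}{2}\right) = \frac{3}{2} + \frac{I}{2} - \frac{q}{2}$)
$Z = - \frac{9}{2}$ ($Z = \left(\left(1 - 3\right) - 3\right) + \left(\frac{3}{2} + \frac{1}{2} \cdot 4 - 3\right) = \left(-2 - 3\right) + \left(\frac{3}{2} + 2 - 3\right) = -5 + \frac{1}{2} = - \frac{9}{2} \approx -4.5$)
$J{\left(g,B \right)} = \frac{3 i \sqrt{6}}{2}$ ($J{\left(g,B \right)} = \sqrt{- \frac{9}{2} - 9} = \sqrt{- \frac{27}{2}} = \frac{3 i \sqrt{6}}{2}$)
$J^{2}{\left(19,-16 \right)} = \left(\frac{3 i \sqrt{6}}{2}\right)^{2} = - \frac{27}{2}$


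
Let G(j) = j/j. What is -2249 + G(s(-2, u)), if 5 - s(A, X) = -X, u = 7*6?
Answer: -2248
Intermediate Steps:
u = 42
s(A, X) = 5 + X (s(A, X) = 5 - (-1)*X = 5 + X)
G(j) = 1
-2249 + G(s(-2, u)) = -2249 + 1 = -2248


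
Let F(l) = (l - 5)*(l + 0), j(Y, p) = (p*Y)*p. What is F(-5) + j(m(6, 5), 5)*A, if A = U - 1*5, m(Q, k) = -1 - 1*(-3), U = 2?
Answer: -100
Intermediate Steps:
m(Q, k) = 2 (m(Q, k) = -1 + 3 = 2)
A = -3 (A = 2 - 1*5 = 2 - 5 = -3)
j(Y, p) = Y*p² (j(Y, p) = (Y*p)*p = Y*p²)
F(l) = l*(-5 + l) (F(l) = (-5 + l)*l = l*(-5 + l))
F(-5) + j(m(6, 5), 5)*A = -5*(-5 - 5) + (2*5²)*(-3) = -5*(-10) + (2*25)*(-3) = 50 + 50*(-3) = 50 - 150 = -100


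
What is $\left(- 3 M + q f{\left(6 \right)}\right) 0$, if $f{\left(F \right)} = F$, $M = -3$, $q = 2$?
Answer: $0$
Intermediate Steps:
$\left(- 3 M + q f{\left(6 \right)}\right) 0 = \left(\left(-3\right) \left(-3\right) + 2 \cdot 6\right) 0 = \left(9 + 12\right) 0 = 21 \cdot 0 = 0$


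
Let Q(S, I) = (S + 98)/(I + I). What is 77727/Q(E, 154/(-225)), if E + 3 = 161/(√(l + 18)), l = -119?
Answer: -7656783134/7030845 - 642387746*I*√101/35154225 ≈ -1089.0 - 183.65*I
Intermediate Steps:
E = -3 - 161*I*√101/101 (E = -3 + 161/(√(-119 + 18)) = -3 + 161/(√(-101)) = -3 + 161/((I*√101)) = -3 + 161*(-I*√101/101) = -3 - 161*I*√101/101 ≈ -3.0 - 16.02*I)
Q(S, I) = (98 + S)/(2*I) (Q(S, I) = (98 + S)/((2*I)) = (98 + S)*(1/(2*I)) = (98 + S)/(2*I))
77727/Q(E, 154/(-225)) = 77727/(((98 + (-3 - 161*I*√101/101))/(2*((154/(-225)))))) = 77727/(((95 - 161*I*√101/101)/(2*((154*(-1/225)))))) = 77727/(((95 - 161*I*√101/101)/(2*(-154/225)))) = 77727/(((½)*(-225/154)*(95 - 161*I*√101/101))) = 77727/(-21375/308 + 5175*I*√101/4444)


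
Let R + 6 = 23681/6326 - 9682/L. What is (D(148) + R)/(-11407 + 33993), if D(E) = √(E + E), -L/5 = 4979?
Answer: -294127793/3556973601220 + √74/11293 ≈ 0.00067905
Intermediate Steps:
L = -24895 (L = -5*4979 = -24895)
D(E) = √2*√E (D(E) = √(2*E) = √2*√E)
R = -294127793/157485770 (R = -6 + (23681/6326 - 9682/(-24895)) = -6 + (23681*(1/6326) - 9682*(-1/24895)) = -6 + (23681/6326 + 9682/24895) = -6 + 650786827/157485770 = -294127793/157485770 ≈ -1.8676)
(D(148) + R)/(-11407 + 33993) = (√2*√148 - 294127793/157485770)/(-11407 + 33993) = (√2*(2*√37) - 294127793/157485770)/22586 = (2*√74 - 294127793/157485770)*(1/22586) = (-294127793/157485770 + 2*√74)*(1/22586) = -294127793/3556973601220 + √74/11293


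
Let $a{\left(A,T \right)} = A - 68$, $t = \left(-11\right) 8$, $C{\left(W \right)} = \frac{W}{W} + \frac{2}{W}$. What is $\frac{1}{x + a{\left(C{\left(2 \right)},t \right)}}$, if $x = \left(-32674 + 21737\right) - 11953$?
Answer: $- \frac{1}{22956} \approx -4.3562 \cdot 10^{-5}$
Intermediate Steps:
$C{\left(W \right)} = 1 + \frac{2}{W}$
$t = -88$
$x = -22890$ ($x = -10937 - 11953 = -22890$)
$a{\left(A,T \right)} = -68 + A$
$\frac{1}{x + a{\left(C{\left(2 \right)},t \right)}} = \frac{1}{-22890 - \left(68 - \frac{2 + 2}{2}\right)} = \frac{1}{-22890 + \left(-68 + \frac{1}{2} \cdot 4\right)} = \frac{1}{-22890 + \left(-68 + 2\right)} = \frac{1}{-22890 - 66} = \frac{1}{-22956} = - \frac{1}{22956}$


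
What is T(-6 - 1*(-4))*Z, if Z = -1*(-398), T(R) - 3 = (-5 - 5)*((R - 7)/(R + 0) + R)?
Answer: -8756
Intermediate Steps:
T(R) = 3 - 10*R - 10*(-7 + R)/R (T(R) = 3 + (-5 - 5)*((R - 7)/(R + 0) + R) = 3 - 10*((-7 + R)/R + R) = 3 - 10*(R + (-7 + R)/R) = 3 + (-10*R - 10*(-7 + R)/R) = 3 - 10*R - 10*(-7 + R)/R)
Z = 398
T(-6 - 1*(-4))*Z = (-7 - 10*(-6 - 1*(-4)) + 70/(-6 - 1*(-4)))*398 = (-7 - 10*(-6 + 4) + 70/(-6 + 4))*398 = (-7 - 10*(-2) + 70/(-2))*398 = (-7 + 20 + 70*(-½))*398 = (-7 + 20 - 35)*398 = -22*398 = -8756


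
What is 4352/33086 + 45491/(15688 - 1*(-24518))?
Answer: 840045869/665127858 ≈ 1.2630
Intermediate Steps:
4352/33086 + 45491/(15688 - 1*(-24518)) = 4352*(1/33086) + 45491/(15688 + 24518) = 2176/16543 + 45491/40206 = 840045869/665127858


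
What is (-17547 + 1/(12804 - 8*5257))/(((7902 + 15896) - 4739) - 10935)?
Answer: -513284845/237643248 ≈ -2.1599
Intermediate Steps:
(-17547 + 1/(12804 - 8*5257))/(((7902 + 15896) - 4739) - 10935) = (-17547 + 1/(12804 - 42056))/((23798 - 4739) - 10935) = (-17547 + 1/(-29252))/(19059 - 10935) = (-17547 - 1/29252)/8124 = -513284845/29252*1/8124 = -513284845/237643248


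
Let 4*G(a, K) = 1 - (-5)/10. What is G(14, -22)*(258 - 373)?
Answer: -345/8 ≈ -43.125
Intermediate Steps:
G(a, K) = 3/8 (G(a, K) = (1 - (-5)/10)/4 = (1 - 1*(-½))/4 = (1 + ½)/4 = (¼)*(3/2) = 3/8)
G(14, -22)*(258 - 373) = 3*(258 - 373)/8 = (3/8)*(-115) = -345/8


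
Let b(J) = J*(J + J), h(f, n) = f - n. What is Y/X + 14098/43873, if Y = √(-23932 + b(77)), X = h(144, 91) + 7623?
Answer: 14098/43873 + I*√12074/7676 ≈ 0.32134 + 0.014315*I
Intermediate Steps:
b(J) = 2*J² (b(J) = J*(2*J) = 2*J²)
X = 7676 (X = (144 - 1*91) + 7623 = (144 - 91) + 7623 = 53 + 7623 = 7676)
Y = I*√12074 (Y = √(-23932 + 2*77²) = √(-23932 + 2*5929) = √(-23932 + 11858) = √(-12074) = I*√12074 ≈ 109.88*I)
Y/X + 14098/43873 = (I*√12074)/7676 + 14098/43873 = (I*√12074)*(1/7676) + 14098*(1/43873) = I*√12074/7676 + 14098/43873 = 14098/43873 + I*√12074/7676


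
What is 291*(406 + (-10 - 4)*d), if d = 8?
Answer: 85554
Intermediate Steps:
291*(406 + (-10 - 4)*d) = 291*(406 + (-10 - 4)*8) = 291*(406 - 14*8) = 291*(406 - 112) = 291*294 = 85554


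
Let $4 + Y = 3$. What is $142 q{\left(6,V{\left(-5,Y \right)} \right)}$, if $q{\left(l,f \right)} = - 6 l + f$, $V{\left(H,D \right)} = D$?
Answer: $-5254$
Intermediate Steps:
$Y = -1$ ($Y = -4 + 3 = -1$)
$q{\left(l,f \right)} = f - 6 l$
$142 q{\left(6,V{\left(-5,Y \right)} \right)} = 142 \left(-1 - 36\right) = 142 \left(-37\right) = -5254$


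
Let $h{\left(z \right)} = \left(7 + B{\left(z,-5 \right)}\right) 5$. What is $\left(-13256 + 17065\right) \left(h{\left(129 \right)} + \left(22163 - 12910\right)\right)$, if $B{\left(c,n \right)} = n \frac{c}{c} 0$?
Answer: $35377992$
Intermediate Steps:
$B{\left(c,n \right)} = 0$ ($B{\left(c,n \right)} = n 1 \cdot 0 = n 0 = 0$)
$h{\left(z \right)} = 35$ ($h{\left(z \right)} = \left(7 + 0\right) 5 = 7 \cdot 5 = 35$)
$\left(-13256 + 17065\right) \left(h{\left(129 \right)} + \left(22163 - 12910\right)\right) = \left(-13256 + 17065\right) \left(35 + \left(22163 - 12910\right)\right) = 3809 \left(35 + 9253\right) = 3809 \cdot 9288 = 35377992$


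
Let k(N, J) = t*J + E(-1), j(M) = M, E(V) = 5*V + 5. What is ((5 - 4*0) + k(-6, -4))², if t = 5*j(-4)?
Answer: 7225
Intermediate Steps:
E(V) = 5 + 5*V
t = -20 (t = 5*(-4) = -20)
k(N, J) = -20*J (k(N, J) = -20*J + (5 + 5*(-1)) = -20*J + (5 - 5) = -20*J + 0 = -20*J)
((5 - 4*0) + k(-6, -4))² = ((5 - 4*0) - 20*(-4))² = ((5 + 0) + 80)² = (5 + 80)² = 85² = 7225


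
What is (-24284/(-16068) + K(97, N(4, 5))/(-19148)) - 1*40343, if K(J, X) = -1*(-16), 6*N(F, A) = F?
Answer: -59672445476/1479183 ≈ -40342.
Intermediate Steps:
N(F, A) = F/6
K(J, X) = 16
(-24284/(-16068) + K(97, N(4, 5))/(-19148)) - 1*40343 = (-24284/(-16068) + 16/(-19148)) - 1*40343 = (-24284*(-1/16068) + 16*(-1/19148)) - 40343 = (467/309 - 4/4787) - 40343 = 2234293/1479183 - 40343 = -59672445476/1479183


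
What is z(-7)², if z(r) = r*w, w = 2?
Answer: 196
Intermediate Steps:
z(r) = 2*r (z(r) = r*2 = 2*r)
z(-7)² = (2*(-7))² = (-14)² = 196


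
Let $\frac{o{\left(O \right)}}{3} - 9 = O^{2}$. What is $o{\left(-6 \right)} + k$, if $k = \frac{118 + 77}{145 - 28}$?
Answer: $\frac{410}{3} \approx 136.67$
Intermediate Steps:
$o{\left(O \right)} = 27 + 3 O^{2}$
$k = \frac{5}{3}$ ($k = \frac{195}{117} = 195 \cdot \frac{1}{117} = \frac{5}{3} \approx 1.6667$)
$o{\left(-6 \right)} + k = \left(27 + 3 \left(-6\right)^{2}\right) + \frac{5}{3} = \left(27 + 3 \cdot 36\right) + \frac{5}{3} = \left(27 + 108\right) + \frac{5}{3} = 135 + \frac{5}{3} = \frac{410}{3}$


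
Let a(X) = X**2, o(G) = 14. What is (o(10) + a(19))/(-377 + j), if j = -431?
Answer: -375/808 ≈ -0.46411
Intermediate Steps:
(o(10) + a(19))/(-377 + j) = (14 + 19**2)/(-377 - 431) = (14 + 361)/(-808) = 375*(-1/808) = -375/808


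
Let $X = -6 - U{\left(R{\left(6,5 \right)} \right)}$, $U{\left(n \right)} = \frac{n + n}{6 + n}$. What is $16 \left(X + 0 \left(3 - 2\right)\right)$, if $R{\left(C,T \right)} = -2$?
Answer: $-80$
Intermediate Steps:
$U{\left(n \right)} = \frac{2 n}{6 + n}$
$X = -5$ ($X = -6 - 2 \left(-2\right) \frac{1}{6 - 2} = -6 - 2 \left(-2\right) \frac{1}{4} = -6 - -1 = -6 + 1 = -5$)
$16 \left(X + 0 \left(3 - 2\right)\right) = 16 \left(-5 + 0 \left(3 - 2\right)\right) = 16 \left(-5 + 0 \cdot 1\right) = 16 \left(-5 + 0\right) = 16 \left(-5\right) = -80$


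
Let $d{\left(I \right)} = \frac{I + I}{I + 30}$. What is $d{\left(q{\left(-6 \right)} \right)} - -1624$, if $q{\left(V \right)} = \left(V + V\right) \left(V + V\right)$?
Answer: $\frac{47144}{29} \approx 1625.7$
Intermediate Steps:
$q{\left(V \right)} = 4 V^{2}$ ($q{\left(V \right)} = 2 V 2 V = 4 V^{2}$)
$d{\left(I \right)} = \frac{2 I}{30 + I}$
$d{\left(q{\left(-6 \right)} \right)} - -1624 = \frac{2 \cdot 4 \left(-6\right)^{2}}{30 + 4 \left(-6\right)^{2}} - -1624 = \frac{2 \cdot 4 \cdot 36}{30 + 4 \cdot 36} + 1624 = 2 \cdot 144 \frac{1}{30 + 144} + 1624 = 2 \cdot 144 \cdot \frac{1}{174} + 1624 = \frac{48}{29} + 1624 = \frac{47144}{29}$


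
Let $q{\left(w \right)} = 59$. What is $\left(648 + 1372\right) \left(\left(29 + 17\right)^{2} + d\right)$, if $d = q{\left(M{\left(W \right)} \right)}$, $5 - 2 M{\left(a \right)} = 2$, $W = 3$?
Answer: $4393500$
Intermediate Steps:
$M{\left(a \right)} = \frac{3}{2}$ ($M{\left(a \right)} = \frac{5}{2} - 1 = \frac{3}{2}$)
$d = 59$
$\left(648 + 1372\right) \left(\left(29 + 17\right)^{2} + d\right) = \left(648 + 1372\right) \left(\left(29 + 17\right)^{2} + 59\right) = 2020 \left(46^{2} + 59\right) = 2020 \left(2116 + 59\right) = 2020 \cdot 2175 = 4393500$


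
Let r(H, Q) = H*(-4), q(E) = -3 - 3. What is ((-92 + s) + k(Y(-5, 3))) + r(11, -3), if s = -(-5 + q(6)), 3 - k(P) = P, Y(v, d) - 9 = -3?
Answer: -128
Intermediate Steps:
Y(v, d) = 6 (Y(v, d) = 9 - 3 = 6)
k(P) = 3 - P
q(E) = -6
r(H, Q) = -4*H
s = 11 (s = -(-5 - 6) = -1*(-11) = 11)
((-92 + s) + k(Y(-5, 3))) + r(11, -3) = ((-92 + 11) + (3 - 1*6)) - 4*11 = (-81 + (3 - 6)) - 44 = (-81 - 3) - 44 = -84 - 44 = -128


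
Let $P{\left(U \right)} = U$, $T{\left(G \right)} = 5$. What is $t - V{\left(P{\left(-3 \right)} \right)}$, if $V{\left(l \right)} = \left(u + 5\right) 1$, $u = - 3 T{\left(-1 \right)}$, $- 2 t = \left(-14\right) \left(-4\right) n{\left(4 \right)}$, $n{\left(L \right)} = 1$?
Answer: $-18$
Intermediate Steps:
$t = -28$ ($t = - \frac{\left(-14\right) \left(-4\right) 1}{2} = - \frac{56 \cdot 1}{2} = \left(- \frac{1}{2}\right) 56 = -28$)
$u = -15$ ($u = \left(-3\right) 5 = -15$)
$V{\left(l \right)} = -10$ ($V{\left(l \right)} = \left(-15 + 5\right) 1 = \left(-10\right) 1 = -10$)
$t - V{\left(P{\left(-3 \right)} \right)} = -28 - -10 = -28 + 10 = -18$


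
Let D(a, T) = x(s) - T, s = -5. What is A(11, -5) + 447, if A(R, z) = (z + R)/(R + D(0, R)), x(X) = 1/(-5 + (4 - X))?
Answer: 471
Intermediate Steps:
x(X) = 1/(-1 - X)
D(a, T) = ¼ - T (D(a, T) = -1/(1 - 5) - T = -1/(-4) - T = -1*(-¼) - T = ¼ - T)
A(R, z) = 4*R + 4*z (A(R, z) = (z + R)/(R + (¼ - R)) = (R + z)/(¼) = (R + z)*4 = 4*R + 4*z)
A(11, -5) + 447 = (4*11 + 4*(-5)) + 447 = (44 - 20) + 447 = 24 + 447 = 471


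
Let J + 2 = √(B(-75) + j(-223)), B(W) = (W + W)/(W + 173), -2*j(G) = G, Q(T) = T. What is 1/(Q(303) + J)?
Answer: 29498/8868121 - 7*√21554/8868121 ≈ 0.0032104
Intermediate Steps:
j(G) = -G/2
B(W) = 2*W/(173 + W) (B(W) = (2*W)/(173 + W) = 2*W/(173 + W))
J = -2 + √21554/14 (J = -2 + √(2*(-75)/(173 - 75) - ½*(-223)) = -2 + √(2*(-75)/98 + 223/2) = -2 + √(2*(-75)*(1/98) + 223/2) = -2 + √(-75/49 + 223/2) = -2 + √(10777/98) = -2 + √21554/14 ≈ 8.4866)
1/(Q(303) + J) = 1/(303 + (-2 + √21554/14)) = 1/(301 + √21554/14)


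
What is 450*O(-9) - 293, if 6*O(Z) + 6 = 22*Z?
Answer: -15593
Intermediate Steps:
O(Z) = -1 + 11*Z/3 (O(Z) = -1 + (22*Z)/6 = -1 + 11*Z/3)
450*O(-9) - 293 = 450*(-1 + (11/3)*(-9)) - 293 = 450*(-1 - 33) - 293 = 450*(-34) - 293 = -15300 - 293 = -15593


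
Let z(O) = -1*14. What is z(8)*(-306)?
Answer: 4284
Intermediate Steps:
z(O) = -14
z(8)*(-306) = -14*(-306) = 4284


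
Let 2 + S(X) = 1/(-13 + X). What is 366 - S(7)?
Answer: 2209/6 ≈ 368.17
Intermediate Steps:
S(X) = -2 + 1/(-13 + X)
366 - S(7) = 366 - (27 - 2*7)/(-13 + 7) = 366 - (27 - 14)/(-6) = 366 - (-1)*13/6 = 366 - 1*(-13/6) = 366 + 13/6 = 2209/6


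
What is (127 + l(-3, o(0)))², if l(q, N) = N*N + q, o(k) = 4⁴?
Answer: 4311235600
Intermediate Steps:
o(k) = 256
l(q, N) = q + N² (l(q, N) = N² + q = q + N²)
(127 + l(-3, o(0)))² = (127 + (-3 + 256²))² = (127 + (-3 + 65536))² = (127 + 65533)² = 65660² = 4311235600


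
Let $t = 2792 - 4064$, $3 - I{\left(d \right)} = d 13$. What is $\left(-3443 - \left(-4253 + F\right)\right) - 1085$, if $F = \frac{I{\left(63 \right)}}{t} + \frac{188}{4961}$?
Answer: $- \frac{72485213}{262933} \approx -275.68$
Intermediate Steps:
$I{\left(d \right)} = 3 - 13 d$ ($I{\left(d \right)} = 3 - d 13 = 3 - 13 d$)
$t = -1272$
$F = \frac{178638}{262933}$ ($F = \frac{3 - 819}{-1272} + \frac{188}{4961} = \left(3 - 819\right) \left(- \frac{1}{1272}\right) + 188 \cdot \frac{1}{4961} = \left(-816\right) \left(- \frac{1}{1272}\right) + \frac{188}{4961} = \frac{34}{53} + \frac{188}{4961} = \frac{178638}{262933} \approx 0.67941$)
$\left(-3443 - \left(-4253 + F\right)\right) - 1085 = \left(-3443 + \left(4253 - \frac{178638}{262933}\right)\right) - 1085 = \left(-3443 + \frac{1118075411}{262933}\right) - 1085 = \frac{212797092}{262933} - 1085 = - \frac{72485213}{262933}$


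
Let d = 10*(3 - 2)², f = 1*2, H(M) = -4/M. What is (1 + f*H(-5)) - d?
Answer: -37/5 ≈ -7.4000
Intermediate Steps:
f = 2
d = 10 (d = 10*1² = 10*1 = 10)
(1 + f*H(-5)) - d = (1 + 2*(-4/(-5))) - 1*10 = (1 + 2*(-4*(-⅕))) - 10 = (1 + 2*(⅘)) - 10 = (1 + 8/5) - 10 = 13/5 - 10 = -37/5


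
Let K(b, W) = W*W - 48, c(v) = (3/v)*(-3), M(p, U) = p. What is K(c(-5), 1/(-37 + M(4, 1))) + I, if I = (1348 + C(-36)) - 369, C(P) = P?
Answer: 974656/1089 ≈ 895.00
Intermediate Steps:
c(v) = -9/v
K(b, W) = -48 + W² (K(b, W) = W² - 48 = -48 + W²)
I = 943 (I = (1348 - 36) - 369 = 1312 - 369 = 943)
K(c(-5), 1/(-37 + M(4, 1))) + I = (-48 + (1/(-37 + 4))²) + 943 = (-48 + (1/(-33))²) + 943 = (-48 + (-1/33)²) + 943 = (-48 + 1/1089) + 943 = -52271/1089 + 943 = 974656/1089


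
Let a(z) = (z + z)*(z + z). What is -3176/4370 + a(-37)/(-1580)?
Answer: -144741/34523 ≈ -4.1926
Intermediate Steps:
a(z) = 4*z² (a(z) = (2*z)*(2*z) = 4*z²)
-3176/4370 + a(-37)/(-1580) = -3176/4370 + (4*(-37)²)/(-1580) = -3176*1/4370 + (4*1369)*(-1/1580) = -1588/2185 + 5476*(-1/1580) = -1588/2185 - 1369/395 = -144741/34523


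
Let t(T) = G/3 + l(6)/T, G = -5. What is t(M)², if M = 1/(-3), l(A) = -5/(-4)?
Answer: 4225/144 ≈ 29.340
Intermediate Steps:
l(A) = 5/4 (l(A) = -5*(-¼) = 5/4)
M = -⅓ ≈ -0.33333
t(T) = -5/3 + 5/(4*T)
t(M)² = (5*(3 - 4*(-⅓))/(12*(-⅓)))² = ((5/12)*(-3)*(3 + 4/3))² = ((5/12)*(-3)*(13/3))² = (-65/12)² = 4225/144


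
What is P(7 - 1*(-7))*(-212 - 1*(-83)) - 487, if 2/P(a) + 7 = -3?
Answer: -2306/5 ≈ -461.20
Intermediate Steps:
P(a) = -1/5 (P(a) = 2/(-7 - 3) = 2/(-10) = 2*(-1/10) = -1/5)
P(7 - 1*(-7))*(-212 - 1*(-83)) - 487 = -(-212 - 1*(-83))/5 - 487 = -(-212 + 83)/5 - 487 = -1/5*(-129) - 487 = 129/5 - 487 = -2306/5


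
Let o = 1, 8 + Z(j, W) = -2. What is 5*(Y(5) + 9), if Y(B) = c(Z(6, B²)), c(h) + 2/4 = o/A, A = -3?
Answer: 245/6 ≈ 40.833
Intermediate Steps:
Z(j, W) = -10 (Z(j, W) = -8 - 2 = -10)
c(h) = -⅚ (c(h) = -½ + 1/(-3) = -½ + 1*(-⅓) = -½ - ⅓ = -⅚)
Y(B) = -⅚
5*(Y(5) + 9) = 5*(-⅚ + 9) = 5*(49/6) = 245/6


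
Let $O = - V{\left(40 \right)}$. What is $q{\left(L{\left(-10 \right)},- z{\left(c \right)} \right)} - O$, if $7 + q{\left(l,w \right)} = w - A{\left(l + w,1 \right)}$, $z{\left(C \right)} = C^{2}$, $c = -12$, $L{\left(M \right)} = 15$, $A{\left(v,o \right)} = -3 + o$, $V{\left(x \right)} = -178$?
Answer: $-327$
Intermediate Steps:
$O = 178$ ($O = \left(-1\right) \left(-178\right) = 178$)
$q{\left(l,w \right)} = -5 + w$ ($q{\left(l,w \right)} = -7 + \left(w - \left(-3 + 1\right)\right) = -7 + \left(w - -2\right) = -7 + \left(w + 2\right) = -7 + \left(2 + w\right) = -5 + w$)
$q{\left(L{\left(-10 \right)},- z{\left(c \right)} \right)} - O = \left(-5 - \left(-12\right)^{2}\right) - 178 = \left(-5 - 144\right) - 178 = -149 - 178 = -327$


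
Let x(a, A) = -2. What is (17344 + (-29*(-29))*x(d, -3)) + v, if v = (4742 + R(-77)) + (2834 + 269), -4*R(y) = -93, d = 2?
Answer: 94121/4 ≈ 23530.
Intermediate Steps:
R(y) = 93/4 (R(y) = -¼*(-93) = 93/4)
v = 31473/4 (v = (4742 + 93/4) + (2834 + 269) = 19061/4 + 3103 = 31473/4 ≈ 7868.3)
(17344 + (-29*(-29))*x(d, -3)) + v = (17344 - 29*(-29)*(-2)) + 31473/4 = (17344 + 841*(-2)) + 31473/4 = (17344 - 1682) + 31473/4 = 15662 + 31473/4 = 94121/4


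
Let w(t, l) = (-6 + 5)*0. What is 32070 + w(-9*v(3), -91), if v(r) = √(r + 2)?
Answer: 32070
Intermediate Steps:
v(r) = √(2 + r)
w(t, l) = 0 (w(t, l) = -1*0 = 0)
32070 + w(-9*v(3), -91) = 32070 + 0 = 32070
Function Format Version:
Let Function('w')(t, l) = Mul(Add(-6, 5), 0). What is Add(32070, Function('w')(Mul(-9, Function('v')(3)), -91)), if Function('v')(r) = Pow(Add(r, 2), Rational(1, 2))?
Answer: 32070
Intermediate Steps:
Function('v')(r) = Pow(Add(2, r), Rational(1, 2))
Function('w')(t, l) = 0 (Function('w')(t, l) = Mul(-1, 0) = 0)
Add(32070, Function('w')(Mul(-9, Function('v')(3)), -91)) = Add(32070, 0) = 32070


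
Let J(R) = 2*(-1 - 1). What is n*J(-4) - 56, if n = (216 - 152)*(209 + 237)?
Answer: -114232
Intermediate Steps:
J(R) = -4 (J(R) = 2*(-2) = -4)
n = 28544 (n = 64*446 = 28544)
n*J(-4) - 56 = 28544*(-4) - 56 = -114176 - 56 = -114232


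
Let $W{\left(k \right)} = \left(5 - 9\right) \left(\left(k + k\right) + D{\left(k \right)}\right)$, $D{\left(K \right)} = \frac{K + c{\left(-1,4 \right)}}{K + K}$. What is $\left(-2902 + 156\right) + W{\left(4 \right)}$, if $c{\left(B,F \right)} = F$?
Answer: $-2782$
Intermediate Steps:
$D{\left(K \right)} = \frac{4 + K}{2 K}$ ($D{\left(K \right)} = \frac{K + 4}{K + K} = \frac{4 + K}{2 K}$)
$W{\left(k \right)} = - 8 k - \frac{2 \left(4 + k\right)}{k}$ ($W{\left(k \right)} = \left(5 - 9\right) \left(\left(k + k\right) + \frac{4 + k}{2 k}\right) = - 4 \left(2 k + \frac{4 + k}{2 k}\right) = - 8 k - \frac{2 \left(4 + k\right)}{k}$)
$\left(-2902 + 156\right) + W{\left(4 \right)} = \left(-2902 + 156\right) - \left(34 + 2\right) = -2746 - 36 = -2782$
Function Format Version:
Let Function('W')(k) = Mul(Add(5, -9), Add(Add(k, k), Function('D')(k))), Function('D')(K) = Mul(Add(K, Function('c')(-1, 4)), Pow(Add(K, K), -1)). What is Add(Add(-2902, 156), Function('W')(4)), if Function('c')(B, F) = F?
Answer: -2782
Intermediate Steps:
Function('D')(K) = Mul(Rational(1, 2), Pow(K, -1), Add(4, K)) (Function('D')(K) = Mul(Add(K, 4), Pow(Add(K, K), -1)) = Mul(Add(4, K), Pow(Mul(2, K), -1)) = Mul(Add(4, K), Mul(Rational(1, 2), Pow(K, -1))) = Mul(Rational(1, 2), Pow(K, -1), Add(4, K)))
Function('W')(k) = Add(Mul(-8, k), Mul(-2, Pow(k, -1), Add(4, k))) (Function('W')(k) = Mul(Add(5, -9), Add(Add(k, k), Mul(Rational(1, 2), Pow(k, -1), Add(4, k)))) = Mul(-4, Add(Mul(2, k), Mul(Rational(1, 2), Pow(k, -1), Add(4, k)))) = Add(Mul(-8, k), Mul(-2, Pow(k, -1), Add(4, k))))
Add(Add(-2902, 156), Function('W')(4)) = Add(Add(-2902, 156), Add(-2, Mul(-8, 4), Mul(-8, Pow(4, -1)))) = Add(-2746, Add(-2, -32, Mul(-8, Rational(1, 4)))) = Add(-2746, Add(-2, -32, -2)) = Add(-2746, -36) = -2782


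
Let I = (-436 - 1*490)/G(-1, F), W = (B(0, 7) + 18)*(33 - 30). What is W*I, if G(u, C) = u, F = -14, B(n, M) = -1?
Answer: 47226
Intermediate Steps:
W = 51 (W = (-1 + 18)*(33 - 30) = 17*3 = 51)
I = 926 (I = (-436 - 1*490)/(-1) = (-436 - 490)*(-1) = -926*(-1) = 926)
W*I = 51*926 = 47226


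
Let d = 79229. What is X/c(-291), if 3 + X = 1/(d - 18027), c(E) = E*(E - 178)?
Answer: -183605/8352787758 ≈ -2.1981e-5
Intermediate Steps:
c(E) = E*(-178 + E)
X = -183605/61202 (X = -3 + 1/(79229 - 18027) = -3 + 1/61202 = -183605/61202 ≈ -3.0000)
X/c(-291) = -183605*(-1/(291*(-178 - 291)))/61202 = -183605/(61202*((-291*(-469)))) = -183605/61202/136479 = -183605/61202*1/136479 = -183605/8352787758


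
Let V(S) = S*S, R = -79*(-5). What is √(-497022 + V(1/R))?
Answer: I*√77547857549/395 ≈ 705.0*I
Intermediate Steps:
R = 395
V(S) = S²
√(-497022 + V(1/R)) = √(-497022 + (1/395)²) = √(-497022 + 1/156025) = √(-77547857549/156025) = I*√77547857549/395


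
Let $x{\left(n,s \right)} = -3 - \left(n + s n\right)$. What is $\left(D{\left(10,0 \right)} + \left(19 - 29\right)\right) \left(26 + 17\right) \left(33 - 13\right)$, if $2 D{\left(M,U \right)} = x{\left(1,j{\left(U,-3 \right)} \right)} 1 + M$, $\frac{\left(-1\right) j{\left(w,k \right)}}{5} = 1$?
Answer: $-3870$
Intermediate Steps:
$j{\left(w,k \right)} = -5$ ($j{\left(w,k \right)} = \left(-5\right) 1 = -5$)
$x{\left(n,s \right)} = -3 - n - n s$ ($x{\left(n,s \right)} = -3 - \left(n + n s\right) = -3 - n - n s$)
$D{\left(M,U \right)} = \frac{1}{2} + \frac{M}{2}$ ($D{\left(M,U \right)} = \frac{\left(-3 - 1 - 1 \left(-5\right)\right) 1 + M}{2} = \frac{\left(-3 - 1 + 5\right) 1 + M}{2} = \frac{1 \cdot 1 + M}{2} = \frac{1 + M}{2} = \frac{1}{2} + \frac{M}{2}$)
$\left(D{\left(10,0 \right)} + \left(19 - 29\right)\right) \left(26 + 17\right) \left(33 - 13\right) = \left(\left(\frac{1}{2} + \frac{1}{2} \cdot 10\right) + \left(19 - 29\right)\right) \left(26 + 17\right) \left(33 - 13\right) = \left(\left(\frac{1}{2} + 5\right) + \left(19 - 29\right)\right) 43 \cdot 20 = \left(\frac{11}{2} - 10\right) 860 = \left(- \frac{9}{2}\right) 860 = -3870$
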